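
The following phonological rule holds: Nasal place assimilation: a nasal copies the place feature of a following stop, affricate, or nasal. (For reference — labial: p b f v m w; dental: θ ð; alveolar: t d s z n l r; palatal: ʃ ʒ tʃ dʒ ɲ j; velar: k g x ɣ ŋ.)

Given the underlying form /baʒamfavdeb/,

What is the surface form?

[baʒamfavdeb]

no segment meets the rule's conditions; no change.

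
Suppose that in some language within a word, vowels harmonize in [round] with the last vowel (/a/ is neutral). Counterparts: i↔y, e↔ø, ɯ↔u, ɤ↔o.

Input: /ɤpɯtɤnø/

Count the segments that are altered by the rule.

3

/ɤ/ harmonizes with /ø/ ([+round]) → [o]
/ɯ/ harmonizes with /ø/ ([+round]) → [u]
/ɤ/ harmonizes with /ø/ ([+round]) → [o]
3 segments change.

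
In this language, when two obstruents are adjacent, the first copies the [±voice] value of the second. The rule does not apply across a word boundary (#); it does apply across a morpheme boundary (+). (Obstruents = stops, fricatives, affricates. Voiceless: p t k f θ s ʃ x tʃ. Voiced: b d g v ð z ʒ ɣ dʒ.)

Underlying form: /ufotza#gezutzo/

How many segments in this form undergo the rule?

/t/ before /z/ (voiced) → [d]
/t/ before /z/ (voiced) → [d]
2 segments change.

2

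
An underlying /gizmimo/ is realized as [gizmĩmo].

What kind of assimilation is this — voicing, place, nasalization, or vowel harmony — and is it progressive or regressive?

nasalization, regressive

/i/→[ĩ].
Each target copies a feature from the following segment, so the direction is regressive.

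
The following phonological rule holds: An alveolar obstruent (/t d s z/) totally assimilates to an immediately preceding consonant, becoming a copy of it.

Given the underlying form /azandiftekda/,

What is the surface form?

/d/ after /n/ → [n] (total assimilation)
/t/ after /f/ → [f] (total assimilation)
/d/ after /k/ → [k] (total assimilation)

[azanniffekka]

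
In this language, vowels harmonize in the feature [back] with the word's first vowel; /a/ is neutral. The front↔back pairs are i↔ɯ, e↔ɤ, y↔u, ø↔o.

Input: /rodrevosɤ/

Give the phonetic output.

[rodrɤvosɤ]

/e/ harmonizes with /o/ ([+back]) → [ɤ]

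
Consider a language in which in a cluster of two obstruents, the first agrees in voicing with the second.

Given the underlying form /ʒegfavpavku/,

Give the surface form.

[ʒekfafpafku]

/g/ before /f/ (voiceless) → [k]
/v/ before /p/ (voiceless) → [f]
/v/ before /k/ (voiceless) → [f]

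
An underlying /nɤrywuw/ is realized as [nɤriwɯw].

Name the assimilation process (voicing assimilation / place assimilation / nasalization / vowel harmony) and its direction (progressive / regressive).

vowel harmony, progressive

/y/→[i] /u/→[ɯ].
Vowels agree with the first vowel, so the harmony is progressive.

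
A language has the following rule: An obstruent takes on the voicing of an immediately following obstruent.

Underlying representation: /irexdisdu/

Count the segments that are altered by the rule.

2

/x/ before /d/ (voiced) → [ɣ]
/s/ before /d/ (voiced) → [z]
2 segments change.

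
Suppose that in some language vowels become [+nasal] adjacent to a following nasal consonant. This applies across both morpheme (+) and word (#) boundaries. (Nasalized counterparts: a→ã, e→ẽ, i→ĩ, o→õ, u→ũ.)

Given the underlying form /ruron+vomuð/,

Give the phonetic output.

[rurõn+võmuð]

/o/ before nasal /n/ → [õ]
/o/ before nasal /m/ → [õ]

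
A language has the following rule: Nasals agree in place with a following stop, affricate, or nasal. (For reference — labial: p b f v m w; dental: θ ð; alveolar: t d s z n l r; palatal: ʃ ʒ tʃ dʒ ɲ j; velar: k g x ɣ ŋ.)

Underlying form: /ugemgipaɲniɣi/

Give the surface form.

/m/ before /g/ (velar) → [ŋ]
/ɲ/ before /n/ (alveolar) → [n]

[ugeŋgipanniɣi]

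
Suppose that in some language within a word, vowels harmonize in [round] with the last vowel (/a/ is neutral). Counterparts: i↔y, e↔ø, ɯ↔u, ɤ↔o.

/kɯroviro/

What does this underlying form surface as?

/ɯ/ harmonizes with /o/ ([+round]) → [u]
/i/ harmonizes with /o/ ([+round]) → [y]

[kurovyro]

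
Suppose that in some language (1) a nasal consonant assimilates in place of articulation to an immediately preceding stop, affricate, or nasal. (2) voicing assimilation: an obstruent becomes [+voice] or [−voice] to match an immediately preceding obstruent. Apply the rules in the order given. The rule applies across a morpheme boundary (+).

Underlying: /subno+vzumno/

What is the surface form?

Rule 1: /n/ after /b/ (labial) → [m]
Rule 1: /n/ after /m/ (labial) → [m]
After rule 1: submo+vzummo
Rule 2: no segment meets the rule's conditions; no change.

[submo+vzummo]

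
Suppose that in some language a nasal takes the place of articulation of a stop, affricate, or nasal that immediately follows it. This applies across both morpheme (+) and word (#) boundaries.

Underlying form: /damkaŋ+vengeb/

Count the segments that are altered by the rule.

/m/ before /k/ (velar) → [ŋ]
/n/ before /g/ (velar) → [ŋ]
2 segments change.

2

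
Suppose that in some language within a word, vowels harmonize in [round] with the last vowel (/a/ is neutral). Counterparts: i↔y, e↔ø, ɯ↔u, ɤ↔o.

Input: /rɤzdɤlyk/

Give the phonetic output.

[rozdolyk]

/ɤ/ harmonizes with /y/ ([+round]) → [o]
/ɤ/ harmonizes with /y/ ([+round]) → [o]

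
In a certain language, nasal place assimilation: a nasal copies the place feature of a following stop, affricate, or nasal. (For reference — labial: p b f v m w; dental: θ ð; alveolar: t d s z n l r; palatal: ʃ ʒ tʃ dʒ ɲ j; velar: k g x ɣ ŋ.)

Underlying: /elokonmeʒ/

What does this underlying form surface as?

/n/ before /m/ (labial) → [m]

[elokommeʒ]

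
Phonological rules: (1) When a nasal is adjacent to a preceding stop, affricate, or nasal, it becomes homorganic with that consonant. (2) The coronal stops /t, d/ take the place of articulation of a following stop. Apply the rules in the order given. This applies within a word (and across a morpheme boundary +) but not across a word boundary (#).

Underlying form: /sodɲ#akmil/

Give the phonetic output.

Rule 1: /ɲ/ after /d/ (alveolar) → [n]
Rule 1: /m/ after /k/ (velar) → [ŋ]
After rule 1: sodn#akŋil
Rule 2: no segment meets the rule's conditions; no change.

[sodn#akŋil]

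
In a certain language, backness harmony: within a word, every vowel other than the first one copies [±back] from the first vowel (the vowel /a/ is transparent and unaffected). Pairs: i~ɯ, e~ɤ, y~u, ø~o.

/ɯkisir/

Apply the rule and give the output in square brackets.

/i/ harmonizes with /ɯ/ ([+back]) → [ɯ]
/i/ harmonizes with /ɯ/ ([+back]) → [ɯ]

[ɯkɯsɯr]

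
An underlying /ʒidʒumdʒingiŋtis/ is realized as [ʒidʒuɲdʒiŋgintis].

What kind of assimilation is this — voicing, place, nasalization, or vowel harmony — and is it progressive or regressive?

place assimilation, regressive

/m/→[ɲ] /n/→[ŋ] /ŋ/→[n].
Each target copies a feature from the following segment, so the direction is regressive.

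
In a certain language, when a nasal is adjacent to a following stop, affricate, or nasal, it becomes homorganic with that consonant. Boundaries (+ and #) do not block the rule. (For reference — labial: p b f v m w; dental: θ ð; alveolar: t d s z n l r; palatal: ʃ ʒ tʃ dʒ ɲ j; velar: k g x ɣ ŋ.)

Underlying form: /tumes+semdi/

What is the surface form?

/m/ before /d/ (alveolar) → [n]

[tumes+sendi]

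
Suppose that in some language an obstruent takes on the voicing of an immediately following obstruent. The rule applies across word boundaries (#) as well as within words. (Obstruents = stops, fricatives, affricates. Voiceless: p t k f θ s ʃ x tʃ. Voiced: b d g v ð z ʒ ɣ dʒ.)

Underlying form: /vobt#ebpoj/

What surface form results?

[vopt#eppoj]

/b/ before /t/ (voiceless) → [p]
/b/ before /p/ (voiceless) → [p]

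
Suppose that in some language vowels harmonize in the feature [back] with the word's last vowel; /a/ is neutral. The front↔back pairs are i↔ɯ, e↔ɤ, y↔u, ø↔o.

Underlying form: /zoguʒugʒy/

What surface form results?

/o/ harmonizes with /y/ ([-back]) → [ø]
/u/ harmonizes with /y/ ([-back]) → [y]
/u/ harmonizes with /y/ ([-back]) → [y]

[zøgyʒygʒy]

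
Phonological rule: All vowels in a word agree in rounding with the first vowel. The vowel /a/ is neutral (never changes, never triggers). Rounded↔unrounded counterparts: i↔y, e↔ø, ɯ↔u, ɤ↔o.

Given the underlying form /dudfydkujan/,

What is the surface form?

no segment meets the rule's conditions; no change.

[dudfydkujan]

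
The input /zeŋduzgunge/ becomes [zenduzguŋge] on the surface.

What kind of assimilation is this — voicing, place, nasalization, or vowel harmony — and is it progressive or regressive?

place assimilation, regressive

/ŋ/→[n] /n/→[ŋ].
Each target copies a feature from the following segment, so the direction is regressive.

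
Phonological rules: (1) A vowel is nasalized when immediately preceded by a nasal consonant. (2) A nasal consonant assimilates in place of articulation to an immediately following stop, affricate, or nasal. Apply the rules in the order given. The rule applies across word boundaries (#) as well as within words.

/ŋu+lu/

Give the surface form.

[ŋũ+lu]

Rule 1: /u/ after nasal /ŋ/ → [ũ]
After rule 1: ŋũ+lu
Rule 2: no segment meets the rule's conditions; no change.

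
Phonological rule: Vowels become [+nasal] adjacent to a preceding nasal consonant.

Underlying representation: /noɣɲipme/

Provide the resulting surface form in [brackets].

/o/ after nasal /n/ → [õ]
/i/ after nasal /ɲ/ → [ĩ]
/e/ after nasal /m/ → [ẽ]

[nõɣɲĩpmẽ]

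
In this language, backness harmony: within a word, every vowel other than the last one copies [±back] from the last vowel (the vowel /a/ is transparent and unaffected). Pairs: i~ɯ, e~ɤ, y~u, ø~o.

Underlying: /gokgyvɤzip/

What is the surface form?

[gøkgyvezip]

/o/ harmonizes with /i/ ([-back]) → [ø]
/ɤ/ harmonizes with /i/ ([-back]) → [e]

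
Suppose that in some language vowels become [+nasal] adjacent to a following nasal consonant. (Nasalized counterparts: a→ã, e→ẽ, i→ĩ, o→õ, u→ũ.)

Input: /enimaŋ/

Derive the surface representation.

[ẽnĩmãŋ]

/e/ before nasal /n/ → [ẽ]
/i/ before nasal /m/ → [ĩ]
/a/ before nasal /ŋ/ → [ã]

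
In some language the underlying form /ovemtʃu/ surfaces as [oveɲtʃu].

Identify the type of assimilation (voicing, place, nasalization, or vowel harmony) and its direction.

place assimilation, regressive

/m/→[ɲ].
Each target copies a feature from the following segment, so the direction is regressive.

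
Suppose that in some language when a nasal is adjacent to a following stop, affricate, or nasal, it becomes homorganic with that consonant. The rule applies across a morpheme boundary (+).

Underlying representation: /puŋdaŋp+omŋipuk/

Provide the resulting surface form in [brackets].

[pundamp+oŋŋipuk]

/ŋ/ before /d/ (alveolar) → [n]
/ŋ/ before /p/ (labial) → [m]
/m/ before /ŋ/ (velar) → [ŋ]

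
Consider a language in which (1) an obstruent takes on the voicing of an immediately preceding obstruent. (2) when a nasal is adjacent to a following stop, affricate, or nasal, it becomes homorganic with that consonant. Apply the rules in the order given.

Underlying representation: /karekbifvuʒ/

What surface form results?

[karekpiffuʒ]

Rule 1: /b/ after /k/ (voiceless) → [p]
Rule 1: /v/ after /f/ (voiceless) → [f]
After rule 1: karekpiffuʒ
Rule 2: no segment meets the rule's conditions; no change.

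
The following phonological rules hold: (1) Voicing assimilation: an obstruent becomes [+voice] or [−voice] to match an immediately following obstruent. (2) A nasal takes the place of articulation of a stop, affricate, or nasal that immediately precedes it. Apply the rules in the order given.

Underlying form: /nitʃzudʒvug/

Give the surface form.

[nidʒzudʒvug]

Rule 1: /tʃ/ before /z/ (voiced) → [dʒ]
After rule 1: nidʒzudʒvug
Rule 2: no segment meets the rule's conditions; no change.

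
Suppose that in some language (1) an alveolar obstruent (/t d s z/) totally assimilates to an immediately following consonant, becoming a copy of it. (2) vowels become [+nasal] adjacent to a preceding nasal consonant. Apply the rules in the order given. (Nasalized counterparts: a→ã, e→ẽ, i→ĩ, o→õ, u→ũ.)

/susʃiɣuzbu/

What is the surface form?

Rule 1: /s/ before /ʃ/ → [ʃ] (total assimilation)
Rule 1: /z/ before /b/ → [b] (total assimilation)
After rule 1: suʃʃiɣubbu
Rule 2: no segment meets the rule's conditions; no change.

[suʃʃiɣubbu]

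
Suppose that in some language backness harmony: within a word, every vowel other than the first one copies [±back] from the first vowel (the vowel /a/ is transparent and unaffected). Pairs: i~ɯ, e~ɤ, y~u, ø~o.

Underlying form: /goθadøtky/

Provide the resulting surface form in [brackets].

[goθadotku]

/ø/ harmonizes with /o/ ([+back]) → [o]
/y/ harmonizes with /o/ ([+back]) → [u]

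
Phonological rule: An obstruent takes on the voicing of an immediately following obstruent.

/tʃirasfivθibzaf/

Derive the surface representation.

[tʃirasfifθibzaf]

/v/ before /θ/ (voiceless) → [f]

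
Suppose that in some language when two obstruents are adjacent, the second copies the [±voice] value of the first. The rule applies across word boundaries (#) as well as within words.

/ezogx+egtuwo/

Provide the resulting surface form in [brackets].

/x/ after /g/ (voiced) → [ɣ]
/t/ after /g/ (voiced) → [d]

[ezogɣ+egduwo]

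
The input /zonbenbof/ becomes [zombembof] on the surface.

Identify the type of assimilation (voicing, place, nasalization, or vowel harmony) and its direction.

place assimilation, regressive

/n/→[m] /n/→[m].
Each target copies a feature from the following segment, so the direction is regressive.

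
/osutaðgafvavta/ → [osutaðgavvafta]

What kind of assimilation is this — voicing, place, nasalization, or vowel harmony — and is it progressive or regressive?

/f/→[v] /v/→[f].
Each target copies a feature from the following segment, so the direction is regressive.

voicing assimilation, regressive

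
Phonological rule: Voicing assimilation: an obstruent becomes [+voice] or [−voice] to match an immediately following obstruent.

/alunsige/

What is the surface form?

[alunsige]

no segment meets the rule's conditions; no change.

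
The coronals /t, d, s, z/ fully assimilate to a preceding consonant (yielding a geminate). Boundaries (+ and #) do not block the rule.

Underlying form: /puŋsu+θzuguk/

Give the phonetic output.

[puŋŋu+θθuguk]

/s/ after /ŋ/ → [ŋ] (total assimilation)
/z/ after /θ/ → [θ] (total assimilation)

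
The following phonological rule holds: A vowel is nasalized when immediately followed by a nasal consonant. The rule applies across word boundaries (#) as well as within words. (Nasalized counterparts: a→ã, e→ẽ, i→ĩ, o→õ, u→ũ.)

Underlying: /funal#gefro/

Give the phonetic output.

[fũnal#gefro]

/u/ before nasal /n/ → [ũ]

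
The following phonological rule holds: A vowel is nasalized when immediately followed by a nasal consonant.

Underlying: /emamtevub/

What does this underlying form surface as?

[ẽmãmtevub]

/e/ before nasal /m/ → [ẽ]
/a/ before nasal /m/ → [ã]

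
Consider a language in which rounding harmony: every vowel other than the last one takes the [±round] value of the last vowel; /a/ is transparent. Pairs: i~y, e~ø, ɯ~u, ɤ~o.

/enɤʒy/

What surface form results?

[ønoʒy]

/e/ harmonizes with /y/ ([+round]) → [ø]
/ɤ/ harmonizes with /y/ ([+round]) → [o]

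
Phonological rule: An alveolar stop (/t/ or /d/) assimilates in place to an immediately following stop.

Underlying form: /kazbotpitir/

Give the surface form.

[kazboppitir]

/t/ before /p/ (labial) → [p]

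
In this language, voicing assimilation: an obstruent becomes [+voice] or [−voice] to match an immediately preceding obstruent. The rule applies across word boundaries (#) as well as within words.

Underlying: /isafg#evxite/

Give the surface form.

/g/ after /f/ (voiceless) → [k]
/x/ after /v/ (voiced) → [ɣ]

[isafk#evɣite]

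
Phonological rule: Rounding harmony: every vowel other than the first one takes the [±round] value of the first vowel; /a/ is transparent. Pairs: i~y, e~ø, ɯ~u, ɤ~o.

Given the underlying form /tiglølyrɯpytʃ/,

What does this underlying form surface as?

[tiglelirɯpitʃ]

/ø/ harmonizes with /i/ ([-round]) → [e]
/y/ harmonizes with /i/ ([-round]) → [i]
/y/ harmonizes with /i/ ([-round]) → [i]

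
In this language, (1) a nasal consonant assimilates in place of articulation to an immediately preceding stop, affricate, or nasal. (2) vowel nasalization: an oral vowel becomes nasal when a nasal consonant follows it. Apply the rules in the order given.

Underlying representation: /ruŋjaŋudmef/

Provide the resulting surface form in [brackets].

[rũŋjãŋudnef]

Rule 1: /m/ after /d/ (alveolar) → [n]
After rule 1: ruŋjaŋudnef
Rule 2: /u/ before nasal /ŋ/ → [ũ]
Rule 2: /a/ before nasal /ŋ/ → [ã]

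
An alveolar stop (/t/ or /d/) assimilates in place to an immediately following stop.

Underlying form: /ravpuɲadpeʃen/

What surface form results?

[ravpuɲabpeʃen]

/d/ before /p/ (labial) → [b]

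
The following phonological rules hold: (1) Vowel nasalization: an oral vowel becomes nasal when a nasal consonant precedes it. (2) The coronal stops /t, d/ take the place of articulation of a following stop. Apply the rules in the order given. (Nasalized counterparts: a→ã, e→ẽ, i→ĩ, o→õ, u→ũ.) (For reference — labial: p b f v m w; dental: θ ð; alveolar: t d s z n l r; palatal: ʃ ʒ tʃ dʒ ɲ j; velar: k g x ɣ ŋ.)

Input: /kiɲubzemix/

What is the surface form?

Rule 1: /u/ after nasal /ɲ/ → [ũ]
Rule 1: /i/ after nasal /m/ → [ĩ]
After rule 1: kiɲũbzemĩx
Rule 2: no segment meets the rule's conditions; no change.

[kiɲũbzemĩx]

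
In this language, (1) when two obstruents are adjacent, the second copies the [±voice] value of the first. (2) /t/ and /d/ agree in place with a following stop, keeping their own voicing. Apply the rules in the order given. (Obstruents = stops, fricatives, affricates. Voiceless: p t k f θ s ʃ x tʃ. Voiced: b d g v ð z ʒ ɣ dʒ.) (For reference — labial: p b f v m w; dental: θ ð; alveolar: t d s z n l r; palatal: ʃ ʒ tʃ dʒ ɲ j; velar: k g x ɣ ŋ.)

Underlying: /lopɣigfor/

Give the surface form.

Rule 1: /ɣ/ after /p/ (voiceless) → [x]
Rule 1: /f/ after /g/ (voiced) → [v]
After rule 1: lopxigvor
Rule 2: no segment meets the rule's conditions; no change.

[lopxigvor]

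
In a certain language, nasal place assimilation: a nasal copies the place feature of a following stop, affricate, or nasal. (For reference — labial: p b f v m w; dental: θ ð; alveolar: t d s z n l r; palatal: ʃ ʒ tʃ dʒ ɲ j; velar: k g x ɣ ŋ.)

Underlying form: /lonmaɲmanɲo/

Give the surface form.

/n/ before /m/ (labial) → [m]
/ɲ/ before /m/ (labial) → [m]
/n/ before /ɲ/ (palatal) → [ɲ]

[lommammaɲɲo]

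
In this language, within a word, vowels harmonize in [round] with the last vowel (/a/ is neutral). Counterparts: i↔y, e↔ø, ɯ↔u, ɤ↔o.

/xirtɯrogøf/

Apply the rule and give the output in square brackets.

[xyrturogøf]

/i/ harmonizes with /ø/ ([+round]) → [y]
/ɯ/ harmonizes with /ø/ ([+round]) → [u]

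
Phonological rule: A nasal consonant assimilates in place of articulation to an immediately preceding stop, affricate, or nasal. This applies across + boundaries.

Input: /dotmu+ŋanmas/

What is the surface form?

[dotnu+ŋannas]

/m/ after /t/ (alveolar) → [n]
/m/ after /n/ (alveolar) → [n]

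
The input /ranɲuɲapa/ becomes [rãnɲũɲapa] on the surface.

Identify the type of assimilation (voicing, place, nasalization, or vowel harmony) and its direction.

/a/→[ã] /u/→[ũ].
Each target copies a feature from the following segment, so the direction is regressive.

nasalization, regressive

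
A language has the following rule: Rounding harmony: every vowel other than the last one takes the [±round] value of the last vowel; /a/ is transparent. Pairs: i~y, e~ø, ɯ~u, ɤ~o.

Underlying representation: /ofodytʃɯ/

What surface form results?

/o/ harmonizes with /ɯ/ ([-round]) → [ɤ]
/o/ harmonizes with /ɯ/ ([-round]) → [ɤ]
/y/ harmonizes with /ɯ/ ([-round]) → [i]

[ɤfɤditʃɯ]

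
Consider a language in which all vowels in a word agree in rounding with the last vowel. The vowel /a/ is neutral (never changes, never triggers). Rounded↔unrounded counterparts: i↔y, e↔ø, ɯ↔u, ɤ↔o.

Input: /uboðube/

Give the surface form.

/u/ harmonizes with /e/ ([-round]) → [ɯ]
/o/ harmonizes with /e/ ([-round]) → [ɤ]
/u/ harmonizes with /e/ ([-round]) → [ɯ]

[ɯbɤðɯbe]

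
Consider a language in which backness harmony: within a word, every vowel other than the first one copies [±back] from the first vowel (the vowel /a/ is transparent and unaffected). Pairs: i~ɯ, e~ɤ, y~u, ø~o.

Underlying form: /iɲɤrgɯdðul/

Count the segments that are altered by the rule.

3

/ɤ/ harmonizes with /i/ ([-back]) → [e]
/ɯ/ harmonizes with /i/ ([-back]) → [i]
/u/ harmonizes with /i/ ([-back]) → [y]
3 segments change.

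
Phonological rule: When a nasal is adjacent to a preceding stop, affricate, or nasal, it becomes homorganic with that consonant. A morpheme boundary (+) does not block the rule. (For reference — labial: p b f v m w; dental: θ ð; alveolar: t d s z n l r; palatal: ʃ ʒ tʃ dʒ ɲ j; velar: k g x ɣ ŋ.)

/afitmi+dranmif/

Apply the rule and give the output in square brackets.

[afitni+drannif]

/m/ after /t/ (alveolar) → [n]
/m/ after /n/ (alveolar) → [n]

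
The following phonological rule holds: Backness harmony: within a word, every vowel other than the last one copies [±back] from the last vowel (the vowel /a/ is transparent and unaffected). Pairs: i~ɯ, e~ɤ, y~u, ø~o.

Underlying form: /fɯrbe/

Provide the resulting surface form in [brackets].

/ɯ/ harmonizes with /e/ ([-back]) → [i]

[firbe]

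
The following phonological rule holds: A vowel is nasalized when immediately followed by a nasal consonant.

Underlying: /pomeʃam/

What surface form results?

/o/ before nasal /m/ → [õ]
/a/ before nasal /m/ → [ã]

[põmeʃãm]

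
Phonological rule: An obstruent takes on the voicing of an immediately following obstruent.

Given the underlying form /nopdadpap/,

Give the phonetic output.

/p/ before /d/ (voiced) → [b]
/d/ before /p/ (voiceless) → [t]

[nobdatpap]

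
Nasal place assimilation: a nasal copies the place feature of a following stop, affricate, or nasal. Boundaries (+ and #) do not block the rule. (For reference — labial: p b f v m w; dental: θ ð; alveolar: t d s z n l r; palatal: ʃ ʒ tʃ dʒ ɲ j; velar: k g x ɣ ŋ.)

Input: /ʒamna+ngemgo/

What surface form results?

/m/ before /n/ (alveolar) → [n]
/n/ before /g/ (velar) → [ŋ]
/m/ before /g/ (velar) → [ŋ]

[ʒanna+ŋgeŋgo]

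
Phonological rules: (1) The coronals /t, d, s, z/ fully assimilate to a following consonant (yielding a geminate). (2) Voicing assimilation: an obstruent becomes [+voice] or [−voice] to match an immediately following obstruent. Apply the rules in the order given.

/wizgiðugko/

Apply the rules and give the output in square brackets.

Rule 1: /z/ before /g/ → [g] (total assimilation)
After rule 1: wiggiðugko
Rule 2: /g/ before /k/ (voiceless) → [k]

[wiggiðukko]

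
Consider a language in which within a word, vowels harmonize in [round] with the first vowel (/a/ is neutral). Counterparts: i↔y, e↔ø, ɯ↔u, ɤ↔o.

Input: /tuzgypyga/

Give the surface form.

no segment meets the rule's conditions; no change.

[tuzgypyga]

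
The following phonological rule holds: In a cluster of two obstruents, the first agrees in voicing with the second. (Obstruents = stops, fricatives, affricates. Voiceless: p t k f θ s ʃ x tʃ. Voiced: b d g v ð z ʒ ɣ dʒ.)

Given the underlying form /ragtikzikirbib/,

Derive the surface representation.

[raktigzikirbib]

/g/ before /t/ (voiceless) → [k]
/k/ before /z/ (voiced) → [g]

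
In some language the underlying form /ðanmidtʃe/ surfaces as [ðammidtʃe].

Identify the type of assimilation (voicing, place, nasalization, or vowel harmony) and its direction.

place assimilation, regressive

/n/→[m].
Each target copies a feature from the following segment, so the direction is regressive.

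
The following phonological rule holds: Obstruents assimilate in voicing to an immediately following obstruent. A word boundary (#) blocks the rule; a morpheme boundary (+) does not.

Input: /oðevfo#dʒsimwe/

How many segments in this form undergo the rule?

/v/ before /f/ (voiceless) → [f]
/dʒ/ before /s/ (voiceless) → [tʃ]
2 segments change.

2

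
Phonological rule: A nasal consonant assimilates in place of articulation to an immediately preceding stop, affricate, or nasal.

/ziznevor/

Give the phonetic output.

[ziznevor]

no segment meets the rule's conditions; no change.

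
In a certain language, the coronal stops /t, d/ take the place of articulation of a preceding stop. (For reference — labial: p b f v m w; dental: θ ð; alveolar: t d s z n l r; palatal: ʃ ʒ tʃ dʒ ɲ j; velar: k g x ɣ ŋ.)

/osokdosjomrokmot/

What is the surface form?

[osokgosjomrokmot]

/d/ after /k/ (velar) → [g]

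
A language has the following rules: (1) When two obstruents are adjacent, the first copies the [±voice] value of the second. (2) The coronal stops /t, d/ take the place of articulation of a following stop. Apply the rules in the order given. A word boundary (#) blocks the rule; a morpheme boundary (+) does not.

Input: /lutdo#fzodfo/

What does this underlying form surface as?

Rule 1: /t/ before /d/ (voiced) → [d]
Rule 1: /f/ before /z/ (voiced) → [v]
Rule 1: /d/ before /f/ (voiceless) → [t]
After rule 1: luddo#vzotfo
Rule 2: no segment meets the rule's conditions; no change.

[luddo#vzotfo]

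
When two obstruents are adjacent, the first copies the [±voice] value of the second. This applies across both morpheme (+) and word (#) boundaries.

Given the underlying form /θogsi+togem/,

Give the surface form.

[θoksi+togem]

/g/ before /s/ (voiceless) → [k]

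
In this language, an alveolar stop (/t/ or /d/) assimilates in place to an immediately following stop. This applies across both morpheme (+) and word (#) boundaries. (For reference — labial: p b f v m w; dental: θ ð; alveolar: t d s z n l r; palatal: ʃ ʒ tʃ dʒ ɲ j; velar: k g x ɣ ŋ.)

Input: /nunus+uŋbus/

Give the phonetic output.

[nunus+uŋbus]

no segment meets the rule's conditions; no change.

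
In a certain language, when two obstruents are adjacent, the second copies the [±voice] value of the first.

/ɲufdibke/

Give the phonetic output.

[ɲuftibge]

/d/ after /f/ (voiceless) → [t]
/k/ after /b/ (voiced) → [g]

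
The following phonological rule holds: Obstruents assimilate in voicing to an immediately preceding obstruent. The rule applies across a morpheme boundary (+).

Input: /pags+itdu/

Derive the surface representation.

/s/ after /g/ (voiced) → [z]
/d/ after /t/ (voiceless) → [t]

[pagz+ittu]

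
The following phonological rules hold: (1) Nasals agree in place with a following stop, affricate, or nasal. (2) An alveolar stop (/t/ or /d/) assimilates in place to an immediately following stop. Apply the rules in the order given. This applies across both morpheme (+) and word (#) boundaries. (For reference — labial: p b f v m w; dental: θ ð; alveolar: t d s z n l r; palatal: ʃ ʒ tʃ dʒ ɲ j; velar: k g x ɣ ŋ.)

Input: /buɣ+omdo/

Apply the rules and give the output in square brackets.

[buɣ+ondo]

Rule 1: /m/ before /d/ (alveolar) → [n]
After rule 1: buɣ+ondo
Rule 2: no segment meets the rule's conditions; no change.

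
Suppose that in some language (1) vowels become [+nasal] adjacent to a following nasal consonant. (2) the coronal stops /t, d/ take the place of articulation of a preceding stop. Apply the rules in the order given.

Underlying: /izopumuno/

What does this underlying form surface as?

Rule 1: /u/ before nasal /m/ → [ũ]
Rule 1: /u/ before nasal /n/ → [ũ]
After rule 1: izopũmũno
Rule 2: no segment meets the rule's conditions; no change.

[izopũmũno]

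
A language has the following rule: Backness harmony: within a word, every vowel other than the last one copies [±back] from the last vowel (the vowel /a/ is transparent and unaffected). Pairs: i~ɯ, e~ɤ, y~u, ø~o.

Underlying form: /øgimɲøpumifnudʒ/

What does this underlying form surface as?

/ø/ harmonizes with /u/ ([+back]) → [o]
/i/ harmonizes with /u/ ([+back]) → [ɯ]
/ø/ harmonizes with /u/ ([+back]) → [o]
/i/ harmonizes with /u/ ([+back]) → [ɯ]

[ogɯmɲopumɯfnudʒ]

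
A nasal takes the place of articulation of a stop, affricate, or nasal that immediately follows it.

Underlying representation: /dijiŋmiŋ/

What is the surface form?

[dijimmiŋ]

/ŋ/ before /m/ (labial) → [m]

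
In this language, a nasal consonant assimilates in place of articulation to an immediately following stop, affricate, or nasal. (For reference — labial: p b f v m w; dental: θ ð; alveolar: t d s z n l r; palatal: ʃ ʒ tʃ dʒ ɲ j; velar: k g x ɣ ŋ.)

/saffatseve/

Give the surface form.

no segment meets the rule's conditions; no change.

[saffatseve]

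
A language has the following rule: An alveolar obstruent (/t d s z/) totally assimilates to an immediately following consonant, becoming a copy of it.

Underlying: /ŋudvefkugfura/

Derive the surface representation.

[ŋuvvefkugfura]

/d/ before /v/ → [v] (total assimilation)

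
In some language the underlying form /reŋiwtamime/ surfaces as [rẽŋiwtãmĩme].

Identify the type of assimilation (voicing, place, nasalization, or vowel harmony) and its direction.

nasalization, regressive

/e/→[ẽ] /a/→[ã] /i/→[ĩ].
Each target copies a feature from the following segment, so the direction is regressive.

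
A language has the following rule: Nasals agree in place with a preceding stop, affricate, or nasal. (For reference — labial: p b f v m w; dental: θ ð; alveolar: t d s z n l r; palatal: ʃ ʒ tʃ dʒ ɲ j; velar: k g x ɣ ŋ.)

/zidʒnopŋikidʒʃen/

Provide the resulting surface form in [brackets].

[zidʒɲopmikidʒʃen]

/n/ after /dʒ/ (palatal) → [ɲ]
/ŋ/ after /p/ (labial) → [m]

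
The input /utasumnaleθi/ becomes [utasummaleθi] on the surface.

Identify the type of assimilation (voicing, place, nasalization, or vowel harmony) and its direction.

/n/→[m].
Each target copies a feature from the preceding segment, so the direction is progressive.

place assimilation, progressive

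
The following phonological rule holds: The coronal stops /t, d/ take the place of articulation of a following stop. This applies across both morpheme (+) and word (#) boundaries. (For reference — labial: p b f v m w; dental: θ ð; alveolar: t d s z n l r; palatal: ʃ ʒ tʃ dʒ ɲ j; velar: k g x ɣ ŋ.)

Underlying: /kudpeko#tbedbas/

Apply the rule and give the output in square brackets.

/d/ before /p/ (labial) → [b]
/t/ before /b/ (labial) → [p]
/d/ before /b/ (labial) → [b]

[kubpeko#pbebbas]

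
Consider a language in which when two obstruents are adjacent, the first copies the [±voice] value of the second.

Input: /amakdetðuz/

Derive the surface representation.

[amagdedðuz]

/k/ before /d/ (voiced) → [g]
/t/ before /ð/ (voiced) → [d]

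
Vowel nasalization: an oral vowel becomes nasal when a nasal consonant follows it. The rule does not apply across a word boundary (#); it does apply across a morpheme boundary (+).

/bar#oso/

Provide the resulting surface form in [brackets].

no segment meets the rule's conditions; no change.

[bar#oso]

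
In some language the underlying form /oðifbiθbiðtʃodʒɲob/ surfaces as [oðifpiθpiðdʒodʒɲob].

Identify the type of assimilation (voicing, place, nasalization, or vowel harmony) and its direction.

voicing assimilation, progressive

/b/→[p] /b/→[p] /tʃ/→[dʒ].
Each target copies a feature from the preceding segment, so the direction is progressive.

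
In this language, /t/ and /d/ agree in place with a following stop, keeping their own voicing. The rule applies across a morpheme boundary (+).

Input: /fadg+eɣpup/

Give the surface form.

/d/ before /g/ (velar) → [g]

[fagg+eɣpup]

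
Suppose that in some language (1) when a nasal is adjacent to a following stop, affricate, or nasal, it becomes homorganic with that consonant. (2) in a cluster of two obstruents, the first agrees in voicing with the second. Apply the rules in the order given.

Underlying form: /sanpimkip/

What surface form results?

[sampiŋkip]

Rule 1: /n/ before /p/ (labial) → [m]
Rule 1: /m/ before /k/ (velar) → [ŋ]
After rule 1: sampiŋkip
Rule 2: no segment meets the rule's conditions; no change.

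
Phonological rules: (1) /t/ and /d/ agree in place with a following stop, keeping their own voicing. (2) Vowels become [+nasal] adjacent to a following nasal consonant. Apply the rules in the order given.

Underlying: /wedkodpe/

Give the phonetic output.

[wegkobpe]

Rule 1: /d/ before /k/ (velar) → [g]
Rule 1: /d/ before /p/ (labial) → [b]
After rule 1: wegkobpe
Rule 2: no segment meets the rule's conditions; no change.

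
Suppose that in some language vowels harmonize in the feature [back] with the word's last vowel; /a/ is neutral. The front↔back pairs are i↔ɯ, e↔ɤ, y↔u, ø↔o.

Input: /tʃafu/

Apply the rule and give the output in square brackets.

[tʃafu]

no segment meets the rule's conditions; no change.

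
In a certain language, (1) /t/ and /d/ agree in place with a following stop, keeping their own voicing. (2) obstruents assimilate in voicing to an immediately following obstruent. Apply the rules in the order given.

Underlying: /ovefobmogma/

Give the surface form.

Rule 1: no segment meets the rule's conditions; no change.
After rule 1: ovefobmogma
Rule 2: no segment meets the rule's conditions; no change.

[ovefobmogma]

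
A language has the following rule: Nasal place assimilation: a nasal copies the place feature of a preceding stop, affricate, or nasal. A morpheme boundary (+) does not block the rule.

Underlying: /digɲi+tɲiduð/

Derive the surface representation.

[digŋi+tniduð]

/ɲ/ after /g/ (velar) → [ŋ]
/ɲ/ after /t/ (alveolar) → [n]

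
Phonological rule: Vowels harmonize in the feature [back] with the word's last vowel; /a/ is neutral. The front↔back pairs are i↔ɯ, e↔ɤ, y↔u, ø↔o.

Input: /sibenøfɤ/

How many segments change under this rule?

/i/ harmonizes with /ɤ/ ([+back]) → [ɯ]
/e/ harmonizes with /ɤ/ ([+back]) → [ɤ]
/ø/ harmonizes with /ɤ/ ([+back]) → [o]
3 segments change.

3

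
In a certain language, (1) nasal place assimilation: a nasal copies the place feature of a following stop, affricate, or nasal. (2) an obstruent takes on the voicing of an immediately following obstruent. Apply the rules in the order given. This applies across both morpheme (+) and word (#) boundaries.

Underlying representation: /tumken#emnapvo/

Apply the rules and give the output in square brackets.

[tuŋken#ennabvo]

Rule 1: /m/ before /k/ (velar) → [ŋ]
Rule 1: /m/ before /n/ (alveolar) → [n]
After rule 1: tuŋken#ennapvo
Rule 2: /p/ before /v/ (voiced) → [b]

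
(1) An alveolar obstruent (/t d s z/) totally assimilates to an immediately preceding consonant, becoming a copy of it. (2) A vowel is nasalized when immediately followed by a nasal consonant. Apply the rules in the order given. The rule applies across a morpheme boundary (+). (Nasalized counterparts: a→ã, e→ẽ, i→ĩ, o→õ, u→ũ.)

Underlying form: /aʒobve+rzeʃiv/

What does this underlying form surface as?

[aʒobve+rreʃiv]

Rule 1: /z/ after /r/ → [r] (total assimilation)
After rule 1: aʒobve+rreʃiv
Rule 2: no segment meets the rule's conditions; no change.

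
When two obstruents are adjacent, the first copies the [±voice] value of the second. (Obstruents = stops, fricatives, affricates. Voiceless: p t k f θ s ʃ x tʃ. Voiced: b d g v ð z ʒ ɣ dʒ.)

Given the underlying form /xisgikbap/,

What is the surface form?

/s/ before /g/ (voiced) → [z]
/k/ before /b/ (voiced) → [g]

[xizgigbap]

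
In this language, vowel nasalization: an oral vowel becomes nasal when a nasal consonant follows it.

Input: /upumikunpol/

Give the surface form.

/u/ before nasal /m/ → [ũ]
/u/ before nasal /n/ → [ũ]

[upũmikũnpol]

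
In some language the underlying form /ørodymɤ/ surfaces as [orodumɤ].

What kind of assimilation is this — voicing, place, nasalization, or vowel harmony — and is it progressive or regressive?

/ø/→[o] /y/→[u].
Vowels agree with the last vowel, so the harmony is regressive.

vowel harmony, regressive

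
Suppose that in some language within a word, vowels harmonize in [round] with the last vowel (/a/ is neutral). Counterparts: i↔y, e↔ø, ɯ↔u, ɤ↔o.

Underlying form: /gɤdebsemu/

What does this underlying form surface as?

/ɤ/ harmonizes with /u/ ([+round]) → [o]
/e/ harmonizes with /u/ ([+round]) → [ø]
/e/ harmonizes with /u/ ([+round]) → [ø]

[godøbsømu]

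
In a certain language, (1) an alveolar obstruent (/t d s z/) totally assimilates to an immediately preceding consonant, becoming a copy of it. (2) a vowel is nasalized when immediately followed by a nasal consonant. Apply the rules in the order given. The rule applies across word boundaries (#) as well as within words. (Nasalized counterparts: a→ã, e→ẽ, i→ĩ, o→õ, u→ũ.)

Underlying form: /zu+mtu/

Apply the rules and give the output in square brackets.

Rule 1: /t/ after /m/ → [m] (total assimilation)
After rule 1: zu+mmu
Rule 2: /u/ before nasal /m/ → [ũ]

[zũ+mmu]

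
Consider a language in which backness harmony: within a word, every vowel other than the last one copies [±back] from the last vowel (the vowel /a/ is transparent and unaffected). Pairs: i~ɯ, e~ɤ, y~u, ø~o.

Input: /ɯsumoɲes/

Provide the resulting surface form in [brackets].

/ɯ/ harmonizes with /e/ ([-back]) → [i]
/u/ harmonizes with /e/ ([-back]) → [y]
/o/ harmonizes with /e/ ([-back]) → [ø]

[isymøɲes]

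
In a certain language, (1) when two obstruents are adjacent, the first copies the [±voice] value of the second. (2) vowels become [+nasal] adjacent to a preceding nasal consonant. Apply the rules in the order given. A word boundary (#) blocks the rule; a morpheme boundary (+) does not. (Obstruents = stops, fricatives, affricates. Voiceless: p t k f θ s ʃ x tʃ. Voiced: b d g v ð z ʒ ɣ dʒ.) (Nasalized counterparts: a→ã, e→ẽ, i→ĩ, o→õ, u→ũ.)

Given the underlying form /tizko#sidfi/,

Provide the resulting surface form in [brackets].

Rule 1: /z/ before /k/ (voiceless) → [s]
Rule 1: /d/ before /f/ (voiceless) → [t]
After rule 1: tisko#sitfi
Rule 2: no segment meets the rule's conditions; no change.

[tisko#sitfi]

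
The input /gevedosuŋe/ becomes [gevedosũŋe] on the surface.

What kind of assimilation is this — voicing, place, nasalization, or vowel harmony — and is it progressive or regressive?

nasalization, regressive

/u/→[ũ].
Each target copies a feature from the following segment, so the direction is regressive.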